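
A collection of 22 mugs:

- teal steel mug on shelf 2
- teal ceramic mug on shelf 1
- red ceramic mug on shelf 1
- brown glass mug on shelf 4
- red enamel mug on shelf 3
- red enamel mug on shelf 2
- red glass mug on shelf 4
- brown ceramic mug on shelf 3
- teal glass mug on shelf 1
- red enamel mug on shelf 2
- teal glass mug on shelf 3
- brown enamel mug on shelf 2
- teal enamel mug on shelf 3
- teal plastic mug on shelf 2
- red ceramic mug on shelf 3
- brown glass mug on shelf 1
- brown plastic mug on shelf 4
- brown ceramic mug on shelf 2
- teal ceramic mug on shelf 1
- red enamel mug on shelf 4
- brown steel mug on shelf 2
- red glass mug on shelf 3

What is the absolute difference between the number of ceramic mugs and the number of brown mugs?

1

ceramic mugs: 6. brown mugs: 7.
|6 − 7| = 7 − 6 = 1.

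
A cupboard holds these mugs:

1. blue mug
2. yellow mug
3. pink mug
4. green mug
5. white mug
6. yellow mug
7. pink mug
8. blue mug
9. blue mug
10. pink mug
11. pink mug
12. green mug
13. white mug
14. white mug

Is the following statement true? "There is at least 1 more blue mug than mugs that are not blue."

False

|blue mugs| = 3.
|mugs that are not blue| = 11.
The claim requires 3 − 11 = -8 ≥ 1, which does not hold.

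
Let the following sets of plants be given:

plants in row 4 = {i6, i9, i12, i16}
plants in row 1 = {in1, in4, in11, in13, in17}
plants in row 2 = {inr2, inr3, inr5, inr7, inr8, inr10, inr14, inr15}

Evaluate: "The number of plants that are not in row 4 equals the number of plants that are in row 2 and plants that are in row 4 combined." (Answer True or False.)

False

plants that are not in row 4: 13.
plants in row 2: 8; plants in row 4: 4; combined: 8 + 4 = 12.
The claim requires 13 = 12, which does not hold.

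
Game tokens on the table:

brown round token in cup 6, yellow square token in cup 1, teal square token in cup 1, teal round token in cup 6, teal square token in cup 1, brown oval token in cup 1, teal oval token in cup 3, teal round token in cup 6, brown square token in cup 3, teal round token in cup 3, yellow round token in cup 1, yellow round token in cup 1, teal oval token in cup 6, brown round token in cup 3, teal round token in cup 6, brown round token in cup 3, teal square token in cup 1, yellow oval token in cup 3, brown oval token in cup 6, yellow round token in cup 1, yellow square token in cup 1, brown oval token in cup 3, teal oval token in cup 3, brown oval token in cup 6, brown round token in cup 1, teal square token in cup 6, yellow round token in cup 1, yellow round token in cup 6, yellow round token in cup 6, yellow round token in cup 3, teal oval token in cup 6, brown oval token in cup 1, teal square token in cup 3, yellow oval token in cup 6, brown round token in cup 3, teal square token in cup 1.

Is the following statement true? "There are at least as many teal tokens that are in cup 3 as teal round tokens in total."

There are 4 teal tokens in cup 3.
There are 4 teal round tokens.
The claim requires 4 ≥ 4, which holds.

True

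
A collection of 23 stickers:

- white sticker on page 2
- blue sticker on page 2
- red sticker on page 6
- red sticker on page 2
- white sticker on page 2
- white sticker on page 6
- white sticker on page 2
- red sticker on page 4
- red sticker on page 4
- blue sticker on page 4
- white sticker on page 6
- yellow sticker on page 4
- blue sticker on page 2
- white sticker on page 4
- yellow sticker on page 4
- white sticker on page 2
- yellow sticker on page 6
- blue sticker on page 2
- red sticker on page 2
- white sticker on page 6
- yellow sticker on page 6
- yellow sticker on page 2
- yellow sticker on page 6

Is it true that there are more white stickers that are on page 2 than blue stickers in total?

There are 4 white stickers on page 2.
There are 4 blue stickers.
The claim requires 4 > 4, which does not hold.

False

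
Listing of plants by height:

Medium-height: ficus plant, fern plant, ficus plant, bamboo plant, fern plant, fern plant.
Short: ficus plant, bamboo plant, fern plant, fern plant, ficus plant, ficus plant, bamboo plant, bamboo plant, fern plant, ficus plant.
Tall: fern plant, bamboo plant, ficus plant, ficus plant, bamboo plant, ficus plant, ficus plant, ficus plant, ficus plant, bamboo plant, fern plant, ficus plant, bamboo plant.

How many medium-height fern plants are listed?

3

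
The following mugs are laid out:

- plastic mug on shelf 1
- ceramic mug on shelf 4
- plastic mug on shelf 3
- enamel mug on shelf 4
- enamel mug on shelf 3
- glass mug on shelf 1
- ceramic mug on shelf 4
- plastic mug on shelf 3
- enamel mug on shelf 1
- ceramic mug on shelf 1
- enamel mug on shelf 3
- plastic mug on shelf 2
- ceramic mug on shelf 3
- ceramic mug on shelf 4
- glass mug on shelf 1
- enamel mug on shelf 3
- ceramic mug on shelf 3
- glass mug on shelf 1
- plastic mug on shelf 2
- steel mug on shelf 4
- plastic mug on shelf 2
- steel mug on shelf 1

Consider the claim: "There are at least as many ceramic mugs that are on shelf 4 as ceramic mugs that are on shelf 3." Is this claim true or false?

True

ceramic mugs on shelf 4: 3.
ceramic mugs on shelf 3: 2.
The claim requires 3 ≥ 2, which holds.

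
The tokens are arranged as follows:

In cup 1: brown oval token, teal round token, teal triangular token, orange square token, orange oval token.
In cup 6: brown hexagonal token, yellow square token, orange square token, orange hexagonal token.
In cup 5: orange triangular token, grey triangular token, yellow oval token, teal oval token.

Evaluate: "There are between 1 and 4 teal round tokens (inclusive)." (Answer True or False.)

True

teal round tokens: 1.
The claim requires 1 ≤ 1 ≤ 4, which holds.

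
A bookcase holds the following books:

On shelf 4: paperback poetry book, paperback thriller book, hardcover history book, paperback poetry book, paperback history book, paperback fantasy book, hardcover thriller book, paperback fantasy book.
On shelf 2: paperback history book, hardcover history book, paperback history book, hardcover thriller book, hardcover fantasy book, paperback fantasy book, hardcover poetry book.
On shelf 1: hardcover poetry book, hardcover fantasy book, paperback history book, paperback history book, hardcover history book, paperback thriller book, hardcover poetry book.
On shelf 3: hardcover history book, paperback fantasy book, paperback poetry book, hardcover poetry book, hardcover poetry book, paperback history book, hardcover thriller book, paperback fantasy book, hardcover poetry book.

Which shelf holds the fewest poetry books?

shelf 2

Counts by shelf (restricted to poetry books): shelf 3→4, shelf 4→2, shelf 1→2, shelf 2→1.
The minimum is 1, held uniquely by shelf 2.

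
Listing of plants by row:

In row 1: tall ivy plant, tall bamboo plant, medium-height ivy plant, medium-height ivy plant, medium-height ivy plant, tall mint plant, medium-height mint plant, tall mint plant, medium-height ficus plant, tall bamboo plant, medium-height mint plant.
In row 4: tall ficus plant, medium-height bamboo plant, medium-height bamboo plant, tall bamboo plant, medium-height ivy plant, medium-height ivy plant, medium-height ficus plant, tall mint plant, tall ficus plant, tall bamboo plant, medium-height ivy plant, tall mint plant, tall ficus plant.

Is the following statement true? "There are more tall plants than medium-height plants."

tall plants: 12.
medium-height plants: 12.
The claim requires 12 > 12, which does not hold.

False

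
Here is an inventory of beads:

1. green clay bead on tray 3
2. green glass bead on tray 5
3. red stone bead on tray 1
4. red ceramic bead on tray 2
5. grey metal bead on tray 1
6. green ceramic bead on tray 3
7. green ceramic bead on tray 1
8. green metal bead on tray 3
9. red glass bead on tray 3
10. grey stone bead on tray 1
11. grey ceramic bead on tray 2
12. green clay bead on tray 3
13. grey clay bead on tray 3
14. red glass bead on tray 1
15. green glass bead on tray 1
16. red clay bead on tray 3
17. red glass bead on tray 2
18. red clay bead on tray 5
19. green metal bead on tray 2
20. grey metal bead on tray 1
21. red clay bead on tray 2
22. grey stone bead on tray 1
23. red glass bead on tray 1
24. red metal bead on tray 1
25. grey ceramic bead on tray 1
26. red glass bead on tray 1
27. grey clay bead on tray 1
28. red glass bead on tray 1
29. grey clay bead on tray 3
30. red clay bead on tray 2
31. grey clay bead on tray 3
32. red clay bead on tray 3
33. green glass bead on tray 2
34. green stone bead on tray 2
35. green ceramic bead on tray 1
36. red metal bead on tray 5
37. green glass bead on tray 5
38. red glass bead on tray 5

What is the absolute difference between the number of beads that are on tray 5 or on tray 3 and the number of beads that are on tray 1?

beads on tray 5 or on tray 3: 15. beads on tray 1: 15.
|15 − 15| = 15 − 15 = 0.

0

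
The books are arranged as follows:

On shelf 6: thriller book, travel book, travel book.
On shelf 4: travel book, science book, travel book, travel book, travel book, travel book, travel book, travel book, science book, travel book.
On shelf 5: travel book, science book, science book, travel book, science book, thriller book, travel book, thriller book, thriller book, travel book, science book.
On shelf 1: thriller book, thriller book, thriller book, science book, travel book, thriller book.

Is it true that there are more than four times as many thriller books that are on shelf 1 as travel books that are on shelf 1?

False

There are 4 thriller books on shelf 1.
There is 1 travel book on shelf 1.
The claim requires 4 > 4 × 1 = 4, which does not hold.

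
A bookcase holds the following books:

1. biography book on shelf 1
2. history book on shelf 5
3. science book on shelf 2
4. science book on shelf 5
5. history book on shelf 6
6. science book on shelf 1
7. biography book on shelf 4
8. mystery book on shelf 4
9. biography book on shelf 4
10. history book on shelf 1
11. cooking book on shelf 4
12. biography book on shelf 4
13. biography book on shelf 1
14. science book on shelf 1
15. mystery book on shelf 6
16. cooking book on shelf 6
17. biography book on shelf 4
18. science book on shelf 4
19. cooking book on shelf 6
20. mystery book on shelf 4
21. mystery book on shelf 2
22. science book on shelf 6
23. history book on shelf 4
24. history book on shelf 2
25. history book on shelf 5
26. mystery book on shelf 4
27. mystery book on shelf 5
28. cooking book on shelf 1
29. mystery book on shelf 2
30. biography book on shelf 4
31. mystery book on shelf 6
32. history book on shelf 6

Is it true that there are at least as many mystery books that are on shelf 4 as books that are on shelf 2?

mystery books on shelf 4: 3.
books on shelf 2: 4.
The claim requires 3 ≥ 4, which does not hold.

False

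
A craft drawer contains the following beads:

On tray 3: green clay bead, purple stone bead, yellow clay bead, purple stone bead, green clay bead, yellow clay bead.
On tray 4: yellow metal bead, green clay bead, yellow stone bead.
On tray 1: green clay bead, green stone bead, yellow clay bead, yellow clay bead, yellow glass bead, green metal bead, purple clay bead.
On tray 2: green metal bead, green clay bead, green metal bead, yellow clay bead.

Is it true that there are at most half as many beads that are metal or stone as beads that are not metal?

beads that are metal or stone: 8.
beads that are not metal: 16.
The claim requires 2 × 8 = 16 ≤ 16, which holds.

True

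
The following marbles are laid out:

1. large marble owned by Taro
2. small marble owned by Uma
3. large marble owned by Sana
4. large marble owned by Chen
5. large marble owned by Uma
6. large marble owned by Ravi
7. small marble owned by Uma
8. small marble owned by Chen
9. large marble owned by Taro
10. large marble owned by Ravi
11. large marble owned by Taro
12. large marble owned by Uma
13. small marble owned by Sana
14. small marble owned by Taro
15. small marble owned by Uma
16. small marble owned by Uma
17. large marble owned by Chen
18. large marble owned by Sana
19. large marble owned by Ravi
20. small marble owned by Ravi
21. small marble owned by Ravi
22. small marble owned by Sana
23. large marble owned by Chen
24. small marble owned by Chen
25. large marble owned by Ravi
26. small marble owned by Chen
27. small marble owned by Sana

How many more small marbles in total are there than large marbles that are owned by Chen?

small marbles: 13.
large marbles owned by Chen: 3.
13 − 3 = 10.

10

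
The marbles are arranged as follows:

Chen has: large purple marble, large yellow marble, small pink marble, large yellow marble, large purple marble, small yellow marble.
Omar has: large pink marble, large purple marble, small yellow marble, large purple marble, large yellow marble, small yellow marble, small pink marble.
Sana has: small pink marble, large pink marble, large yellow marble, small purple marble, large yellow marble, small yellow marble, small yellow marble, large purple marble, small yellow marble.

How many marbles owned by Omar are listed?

7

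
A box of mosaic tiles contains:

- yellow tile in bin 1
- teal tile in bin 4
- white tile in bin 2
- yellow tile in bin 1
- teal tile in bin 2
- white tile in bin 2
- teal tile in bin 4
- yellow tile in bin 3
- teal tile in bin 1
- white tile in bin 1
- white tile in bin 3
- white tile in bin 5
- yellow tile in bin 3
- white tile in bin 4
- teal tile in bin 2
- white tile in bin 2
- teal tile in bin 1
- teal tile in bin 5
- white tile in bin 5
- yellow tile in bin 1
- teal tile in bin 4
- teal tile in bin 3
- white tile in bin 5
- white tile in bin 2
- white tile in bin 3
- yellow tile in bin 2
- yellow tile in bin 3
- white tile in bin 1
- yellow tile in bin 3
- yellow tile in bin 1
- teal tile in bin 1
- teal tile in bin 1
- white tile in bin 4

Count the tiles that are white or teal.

teal: 11; white: 13; together 11 + 13 = 24.

24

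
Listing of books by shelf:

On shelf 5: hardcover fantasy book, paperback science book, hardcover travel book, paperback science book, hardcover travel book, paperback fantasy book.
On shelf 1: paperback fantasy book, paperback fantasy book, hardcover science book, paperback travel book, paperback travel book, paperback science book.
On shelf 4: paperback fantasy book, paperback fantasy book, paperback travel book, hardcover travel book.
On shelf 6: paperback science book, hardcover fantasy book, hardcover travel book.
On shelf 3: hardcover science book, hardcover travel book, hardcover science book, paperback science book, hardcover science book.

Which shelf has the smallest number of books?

shelf 6

Counts by shelf: shelf 1→6, shelf 5→6, shelf 3→5, shelf 4→4, shelf 6→3.
The minimum is 3, held uniquely by shelf 6.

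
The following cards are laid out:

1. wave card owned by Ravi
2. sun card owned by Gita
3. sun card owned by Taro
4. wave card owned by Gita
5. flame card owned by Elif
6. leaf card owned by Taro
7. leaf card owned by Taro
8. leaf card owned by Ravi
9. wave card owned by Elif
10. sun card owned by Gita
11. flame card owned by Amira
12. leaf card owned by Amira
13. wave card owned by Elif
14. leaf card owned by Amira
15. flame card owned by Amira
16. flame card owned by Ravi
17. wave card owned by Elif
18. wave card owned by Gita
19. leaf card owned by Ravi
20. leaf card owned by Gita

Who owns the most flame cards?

Counts by player (restricted to flame cards): Amira→2, Ravi→1, Elif→1, Taro→0, Gita→0.
The maximum is 2, held uniquely by Amira.

Amira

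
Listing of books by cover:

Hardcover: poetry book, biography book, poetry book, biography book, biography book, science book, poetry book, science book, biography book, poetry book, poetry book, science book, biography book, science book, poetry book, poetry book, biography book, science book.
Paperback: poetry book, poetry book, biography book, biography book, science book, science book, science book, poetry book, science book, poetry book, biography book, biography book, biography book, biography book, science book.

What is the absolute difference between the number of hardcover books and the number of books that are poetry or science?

hardcover books: 18. books that are poetry or science: 21.
|18 − 21| = 21 − 18 = 3.

3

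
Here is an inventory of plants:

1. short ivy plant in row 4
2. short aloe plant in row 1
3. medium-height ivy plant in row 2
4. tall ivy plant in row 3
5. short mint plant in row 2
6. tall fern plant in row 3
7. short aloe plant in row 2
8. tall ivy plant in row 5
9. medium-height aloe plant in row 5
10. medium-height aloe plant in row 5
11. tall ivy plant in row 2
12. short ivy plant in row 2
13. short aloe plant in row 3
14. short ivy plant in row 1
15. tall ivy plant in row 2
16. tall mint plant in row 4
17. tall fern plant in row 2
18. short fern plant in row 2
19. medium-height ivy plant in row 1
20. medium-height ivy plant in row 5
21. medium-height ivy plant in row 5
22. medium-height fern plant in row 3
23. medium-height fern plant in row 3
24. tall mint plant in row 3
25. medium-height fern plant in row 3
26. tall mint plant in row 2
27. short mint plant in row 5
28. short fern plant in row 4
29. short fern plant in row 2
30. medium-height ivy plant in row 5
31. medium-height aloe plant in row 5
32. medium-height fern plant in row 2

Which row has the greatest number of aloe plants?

Counts by row (restricted to aloe plants): row 5→3, row 3→1, row 1→1, row 2→1, row 4→0.
The maximum is 3, held uniquely by row 5.

row 5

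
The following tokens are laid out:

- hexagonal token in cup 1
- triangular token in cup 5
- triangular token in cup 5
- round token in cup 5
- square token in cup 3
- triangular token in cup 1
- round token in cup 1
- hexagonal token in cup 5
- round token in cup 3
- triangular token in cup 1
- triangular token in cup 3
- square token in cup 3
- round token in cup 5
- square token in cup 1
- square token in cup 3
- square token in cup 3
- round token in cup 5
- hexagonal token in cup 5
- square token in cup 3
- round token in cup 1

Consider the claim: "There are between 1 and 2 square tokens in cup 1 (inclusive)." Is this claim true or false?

True

square tokens in cup 1: 1.
The claim requires 1 ≤ 1 ≤ 2, which holds.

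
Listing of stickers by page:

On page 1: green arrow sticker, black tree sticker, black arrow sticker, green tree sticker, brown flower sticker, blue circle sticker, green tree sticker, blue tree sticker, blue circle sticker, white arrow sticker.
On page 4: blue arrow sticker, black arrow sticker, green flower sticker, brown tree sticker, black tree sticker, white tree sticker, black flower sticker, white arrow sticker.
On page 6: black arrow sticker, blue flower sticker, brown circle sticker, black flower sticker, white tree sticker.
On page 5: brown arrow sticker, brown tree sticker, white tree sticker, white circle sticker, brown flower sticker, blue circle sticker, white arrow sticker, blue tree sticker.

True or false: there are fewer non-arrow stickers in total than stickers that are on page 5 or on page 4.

False

There are 22 non-arrow stickers.
There are 16 stickers on page 5 or on page 4.
The claim requires 22 < 16, which does not hold.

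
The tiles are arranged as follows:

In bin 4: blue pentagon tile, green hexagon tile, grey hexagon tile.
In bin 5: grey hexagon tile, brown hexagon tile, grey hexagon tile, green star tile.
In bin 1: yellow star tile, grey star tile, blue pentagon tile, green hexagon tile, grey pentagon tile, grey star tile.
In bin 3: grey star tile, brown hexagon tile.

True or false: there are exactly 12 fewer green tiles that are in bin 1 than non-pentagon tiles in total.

False

green tiles in bin 1: 1.
non-pentagon tiles: 12.
The claim requires 12 − 1 (= 11) to equal 12, which does not hold.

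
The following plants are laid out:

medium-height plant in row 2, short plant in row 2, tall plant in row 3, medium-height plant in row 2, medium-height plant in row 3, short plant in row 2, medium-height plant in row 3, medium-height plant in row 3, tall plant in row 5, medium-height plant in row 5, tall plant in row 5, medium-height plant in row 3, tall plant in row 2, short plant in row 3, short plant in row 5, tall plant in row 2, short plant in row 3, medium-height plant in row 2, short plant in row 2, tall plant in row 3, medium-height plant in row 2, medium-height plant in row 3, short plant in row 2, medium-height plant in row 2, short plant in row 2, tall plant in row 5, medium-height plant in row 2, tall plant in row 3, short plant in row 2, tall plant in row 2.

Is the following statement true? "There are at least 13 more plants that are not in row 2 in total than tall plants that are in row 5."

False

There are 15 plants that are not in row 2.
There are 3 tall plants in row 5.
The claim requires 15 − 3 = 12 ≥ 13, which does not hold.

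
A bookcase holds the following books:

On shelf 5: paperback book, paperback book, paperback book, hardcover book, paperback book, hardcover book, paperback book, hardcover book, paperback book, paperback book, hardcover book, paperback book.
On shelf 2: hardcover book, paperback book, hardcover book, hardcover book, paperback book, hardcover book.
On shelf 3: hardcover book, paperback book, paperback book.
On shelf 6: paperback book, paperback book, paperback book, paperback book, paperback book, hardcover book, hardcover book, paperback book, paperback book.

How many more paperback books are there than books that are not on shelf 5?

paperback books: 19.
books that are not on shelf 5: 18.
19 − 18 = 1.

1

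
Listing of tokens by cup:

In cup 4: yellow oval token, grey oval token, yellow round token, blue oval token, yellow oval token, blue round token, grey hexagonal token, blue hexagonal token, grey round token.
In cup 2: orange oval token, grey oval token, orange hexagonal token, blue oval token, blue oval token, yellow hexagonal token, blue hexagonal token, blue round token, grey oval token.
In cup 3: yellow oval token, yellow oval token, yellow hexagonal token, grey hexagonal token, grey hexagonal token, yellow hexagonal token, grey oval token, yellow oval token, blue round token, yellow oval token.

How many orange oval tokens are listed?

1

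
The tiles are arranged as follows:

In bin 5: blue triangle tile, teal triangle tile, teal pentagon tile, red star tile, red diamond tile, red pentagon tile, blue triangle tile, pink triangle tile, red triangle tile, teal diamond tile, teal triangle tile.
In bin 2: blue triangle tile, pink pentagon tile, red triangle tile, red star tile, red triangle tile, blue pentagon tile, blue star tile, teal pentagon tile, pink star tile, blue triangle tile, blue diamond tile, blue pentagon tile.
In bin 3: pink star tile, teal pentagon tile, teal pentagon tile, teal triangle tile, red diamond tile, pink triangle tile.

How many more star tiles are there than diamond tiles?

1

star tiles: 5.
diamond tiles: 4.
5 − 4 = 1.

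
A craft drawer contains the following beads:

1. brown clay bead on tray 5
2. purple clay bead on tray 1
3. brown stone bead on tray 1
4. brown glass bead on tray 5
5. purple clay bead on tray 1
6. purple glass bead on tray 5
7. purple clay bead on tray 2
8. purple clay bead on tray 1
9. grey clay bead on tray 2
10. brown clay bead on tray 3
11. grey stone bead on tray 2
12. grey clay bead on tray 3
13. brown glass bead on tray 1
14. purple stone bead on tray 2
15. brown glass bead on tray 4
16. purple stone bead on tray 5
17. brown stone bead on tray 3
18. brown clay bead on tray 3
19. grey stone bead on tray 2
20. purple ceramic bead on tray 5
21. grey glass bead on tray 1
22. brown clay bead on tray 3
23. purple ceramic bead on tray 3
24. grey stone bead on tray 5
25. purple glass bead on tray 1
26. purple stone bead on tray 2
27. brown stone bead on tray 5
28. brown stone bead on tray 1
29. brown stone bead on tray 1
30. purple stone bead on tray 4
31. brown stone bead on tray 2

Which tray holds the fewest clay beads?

Counts by tray (restricted to clay beads): tray 3→4, tray 1→3, tray 2→2, tray 5→1, tray 4→0.
The minimum is 0, held uniquely by tray 4.

tray 4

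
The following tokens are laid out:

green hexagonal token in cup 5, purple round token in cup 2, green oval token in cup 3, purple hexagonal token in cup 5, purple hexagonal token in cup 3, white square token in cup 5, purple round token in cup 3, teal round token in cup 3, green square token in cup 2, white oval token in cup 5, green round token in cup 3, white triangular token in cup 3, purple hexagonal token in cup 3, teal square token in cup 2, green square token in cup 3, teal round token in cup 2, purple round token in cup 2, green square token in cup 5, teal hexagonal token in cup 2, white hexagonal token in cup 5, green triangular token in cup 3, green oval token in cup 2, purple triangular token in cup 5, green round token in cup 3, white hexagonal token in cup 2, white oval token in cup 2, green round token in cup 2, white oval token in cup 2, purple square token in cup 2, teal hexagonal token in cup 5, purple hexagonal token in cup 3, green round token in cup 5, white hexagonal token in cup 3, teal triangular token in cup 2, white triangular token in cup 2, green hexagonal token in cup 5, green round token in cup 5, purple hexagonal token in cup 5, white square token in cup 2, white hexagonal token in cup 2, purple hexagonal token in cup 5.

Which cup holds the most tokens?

Counts by cup: cup 2→16, cup 5→13, cup 3→12.
The maximum is 16, held uniquely by cup 2.

cup 2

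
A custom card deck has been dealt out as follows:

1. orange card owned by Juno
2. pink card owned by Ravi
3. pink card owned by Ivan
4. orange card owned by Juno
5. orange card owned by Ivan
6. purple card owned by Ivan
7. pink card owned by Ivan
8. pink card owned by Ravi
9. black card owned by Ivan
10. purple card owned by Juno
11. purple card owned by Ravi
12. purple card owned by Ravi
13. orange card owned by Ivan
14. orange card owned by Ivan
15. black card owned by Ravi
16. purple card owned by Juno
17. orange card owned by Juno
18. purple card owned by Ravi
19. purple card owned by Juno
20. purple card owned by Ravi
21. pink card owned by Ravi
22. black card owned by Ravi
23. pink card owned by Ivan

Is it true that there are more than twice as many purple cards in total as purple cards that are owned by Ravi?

False

There are 8 purple cards.
Count of purple cards owned by Ravi: 4.
The claim requires 8 > 2 × 4 = 8, which does not hold.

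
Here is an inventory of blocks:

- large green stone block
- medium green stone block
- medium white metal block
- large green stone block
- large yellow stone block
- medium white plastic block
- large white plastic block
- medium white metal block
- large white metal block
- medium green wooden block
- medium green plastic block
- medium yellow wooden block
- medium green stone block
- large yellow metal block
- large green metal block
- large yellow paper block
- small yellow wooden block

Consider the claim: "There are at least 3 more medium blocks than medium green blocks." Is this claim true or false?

|medium blocks| = 8.
|medium green blocks| = 4.
The claim requires 8 − 4 = 4 ≥ 3, which holds.

True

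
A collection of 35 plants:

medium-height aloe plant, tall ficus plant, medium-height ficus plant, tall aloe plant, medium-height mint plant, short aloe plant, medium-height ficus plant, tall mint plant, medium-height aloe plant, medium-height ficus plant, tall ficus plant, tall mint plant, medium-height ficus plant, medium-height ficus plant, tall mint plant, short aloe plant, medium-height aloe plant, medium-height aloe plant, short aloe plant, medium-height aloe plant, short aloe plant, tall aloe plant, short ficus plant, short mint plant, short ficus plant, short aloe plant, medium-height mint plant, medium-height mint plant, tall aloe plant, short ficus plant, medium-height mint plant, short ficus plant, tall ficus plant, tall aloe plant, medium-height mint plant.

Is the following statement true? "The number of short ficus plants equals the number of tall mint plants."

False

|short ficus plants| = 4.
|tall mint plants| = 3.
The claim requires 4 = 3, which does not hold.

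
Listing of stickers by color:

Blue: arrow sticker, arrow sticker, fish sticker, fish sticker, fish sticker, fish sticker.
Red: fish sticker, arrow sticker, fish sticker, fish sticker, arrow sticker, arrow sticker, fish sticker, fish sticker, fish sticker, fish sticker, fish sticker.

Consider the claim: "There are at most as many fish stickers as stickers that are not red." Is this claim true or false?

False

There are 12 fish stickers.
There are 6 stickers that are not red.
The claim requires 12 ≤ 6, which does not hold.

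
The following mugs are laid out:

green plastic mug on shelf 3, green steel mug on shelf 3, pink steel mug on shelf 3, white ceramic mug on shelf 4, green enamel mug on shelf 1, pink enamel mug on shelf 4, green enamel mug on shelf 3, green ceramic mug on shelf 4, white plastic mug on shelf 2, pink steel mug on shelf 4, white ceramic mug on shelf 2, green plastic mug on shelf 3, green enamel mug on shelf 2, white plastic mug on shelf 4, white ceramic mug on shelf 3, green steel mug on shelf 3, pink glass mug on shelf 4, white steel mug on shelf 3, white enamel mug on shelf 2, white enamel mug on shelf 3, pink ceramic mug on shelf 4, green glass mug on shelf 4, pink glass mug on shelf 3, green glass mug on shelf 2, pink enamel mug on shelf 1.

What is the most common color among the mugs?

green

Counts by color: green 10, white 8, pink 7.
The maximum is 10, held uniquely by green.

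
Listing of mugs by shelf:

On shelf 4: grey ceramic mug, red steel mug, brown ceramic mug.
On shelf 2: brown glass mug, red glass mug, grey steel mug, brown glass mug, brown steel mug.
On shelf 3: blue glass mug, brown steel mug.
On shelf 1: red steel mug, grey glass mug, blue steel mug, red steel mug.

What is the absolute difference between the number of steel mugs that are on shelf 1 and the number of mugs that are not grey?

8

steel mugs on shelf 1: 3. mugs that are not grey: 11.
|3 − 11| = 11 − 3 = 8.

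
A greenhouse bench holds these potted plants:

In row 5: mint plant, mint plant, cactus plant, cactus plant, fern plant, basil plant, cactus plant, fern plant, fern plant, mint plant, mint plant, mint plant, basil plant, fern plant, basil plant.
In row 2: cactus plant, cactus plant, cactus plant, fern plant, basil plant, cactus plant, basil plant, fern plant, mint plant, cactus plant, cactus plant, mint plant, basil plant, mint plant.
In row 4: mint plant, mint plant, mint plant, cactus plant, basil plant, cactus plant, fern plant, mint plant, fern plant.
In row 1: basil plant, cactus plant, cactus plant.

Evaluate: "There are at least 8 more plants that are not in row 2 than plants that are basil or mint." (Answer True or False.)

False

There are 27 plants that are not in row 2.
There are 20 plants that are basil or mint.
The claim requires 27 − 20 = 7 ≥ 8, which does not hold.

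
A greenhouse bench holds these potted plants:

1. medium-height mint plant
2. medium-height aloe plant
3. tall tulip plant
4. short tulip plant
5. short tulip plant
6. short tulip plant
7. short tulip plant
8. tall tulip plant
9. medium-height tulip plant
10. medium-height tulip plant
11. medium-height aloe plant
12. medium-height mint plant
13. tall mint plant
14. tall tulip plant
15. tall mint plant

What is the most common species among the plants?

tulip

Counts by species: tulip 9, mint 4, aloe 2.
The maximum is 9, held uniquely by tulip.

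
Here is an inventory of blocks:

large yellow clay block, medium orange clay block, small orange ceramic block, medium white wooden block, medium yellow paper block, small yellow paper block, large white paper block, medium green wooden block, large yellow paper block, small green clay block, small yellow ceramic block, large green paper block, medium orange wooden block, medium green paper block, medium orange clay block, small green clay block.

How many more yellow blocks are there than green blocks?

yellow blocks: 5.
green blocks: 5.
5 − 5 = 0.

0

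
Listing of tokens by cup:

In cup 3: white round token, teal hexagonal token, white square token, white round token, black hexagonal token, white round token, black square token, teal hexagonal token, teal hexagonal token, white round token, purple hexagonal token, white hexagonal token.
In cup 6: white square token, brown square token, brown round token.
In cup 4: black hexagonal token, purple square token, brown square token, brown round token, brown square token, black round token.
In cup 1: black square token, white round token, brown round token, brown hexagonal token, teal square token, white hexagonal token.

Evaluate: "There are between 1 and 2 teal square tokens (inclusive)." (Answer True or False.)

True

teal square tokens: 1.
The claim requires 1 ≤ 1 ≤ 2, which holds.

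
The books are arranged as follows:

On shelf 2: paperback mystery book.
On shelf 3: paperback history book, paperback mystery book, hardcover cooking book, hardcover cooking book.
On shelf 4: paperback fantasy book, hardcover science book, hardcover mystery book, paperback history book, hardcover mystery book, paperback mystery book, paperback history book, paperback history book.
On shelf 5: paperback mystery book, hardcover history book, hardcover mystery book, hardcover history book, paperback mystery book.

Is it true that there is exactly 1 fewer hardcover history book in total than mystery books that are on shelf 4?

hardcover history books: 2.
mystery books on shelf 4: 3.
The claim requires 3 − 2 (= 1) to equal 1, which holds.

True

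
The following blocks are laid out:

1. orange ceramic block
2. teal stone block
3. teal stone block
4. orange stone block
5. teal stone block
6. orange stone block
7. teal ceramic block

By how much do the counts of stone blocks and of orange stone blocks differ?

stone blocks: 5. orange stone blocks: 2.
|5 − 2| = 5 − 2 = 3.

3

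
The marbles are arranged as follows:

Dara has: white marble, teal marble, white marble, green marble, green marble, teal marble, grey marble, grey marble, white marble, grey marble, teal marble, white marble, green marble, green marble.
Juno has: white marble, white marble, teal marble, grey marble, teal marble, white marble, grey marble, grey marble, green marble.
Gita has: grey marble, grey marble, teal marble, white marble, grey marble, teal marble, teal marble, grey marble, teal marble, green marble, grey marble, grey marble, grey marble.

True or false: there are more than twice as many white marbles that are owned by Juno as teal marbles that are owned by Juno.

|white marbles owned by Juno| = 3.
|teal marbles owned by Juno| = 2.
The claim requires 3 > 2 × 2 = 4, which does not hold.

False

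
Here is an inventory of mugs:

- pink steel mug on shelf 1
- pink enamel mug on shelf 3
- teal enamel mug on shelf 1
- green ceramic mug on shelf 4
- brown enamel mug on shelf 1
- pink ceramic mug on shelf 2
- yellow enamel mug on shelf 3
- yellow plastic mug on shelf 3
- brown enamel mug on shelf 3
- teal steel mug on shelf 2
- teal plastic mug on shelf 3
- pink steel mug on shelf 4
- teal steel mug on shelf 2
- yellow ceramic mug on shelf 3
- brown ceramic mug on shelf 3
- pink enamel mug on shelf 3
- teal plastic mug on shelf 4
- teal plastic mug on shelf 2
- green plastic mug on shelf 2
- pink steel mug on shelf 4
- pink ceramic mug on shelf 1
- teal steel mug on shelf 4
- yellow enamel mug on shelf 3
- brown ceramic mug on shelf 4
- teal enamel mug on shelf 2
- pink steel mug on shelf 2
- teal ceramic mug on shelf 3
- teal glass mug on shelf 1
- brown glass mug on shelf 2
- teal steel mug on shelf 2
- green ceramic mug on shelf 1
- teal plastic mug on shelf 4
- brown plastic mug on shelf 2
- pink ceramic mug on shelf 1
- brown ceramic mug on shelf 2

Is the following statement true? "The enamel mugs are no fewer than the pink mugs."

There are 8 enamel mugs.
There are 9 pink mugs.
The claim requires 8 ≥ 9, which does not hold.

False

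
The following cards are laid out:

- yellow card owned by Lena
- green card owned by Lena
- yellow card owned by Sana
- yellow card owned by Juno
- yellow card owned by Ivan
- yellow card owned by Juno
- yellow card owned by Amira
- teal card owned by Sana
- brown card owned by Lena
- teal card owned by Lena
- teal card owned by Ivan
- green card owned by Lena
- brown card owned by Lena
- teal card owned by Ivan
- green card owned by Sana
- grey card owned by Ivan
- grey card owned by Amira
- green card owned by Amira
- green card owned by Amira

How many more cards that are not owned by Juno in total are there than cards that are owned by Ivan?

cards that are not owned by Juno: 17.
cards owned by Ivan: 4.
17 − 4 = 13.

13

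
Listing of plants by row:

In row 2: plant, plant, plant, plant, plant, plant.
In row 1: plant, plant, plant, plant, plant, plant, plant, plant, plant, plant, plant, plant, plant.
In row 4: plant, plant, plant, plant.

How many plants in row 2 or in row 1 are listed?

19

in row 1: 13; in row 2: 6; together 13 + 6 = 19.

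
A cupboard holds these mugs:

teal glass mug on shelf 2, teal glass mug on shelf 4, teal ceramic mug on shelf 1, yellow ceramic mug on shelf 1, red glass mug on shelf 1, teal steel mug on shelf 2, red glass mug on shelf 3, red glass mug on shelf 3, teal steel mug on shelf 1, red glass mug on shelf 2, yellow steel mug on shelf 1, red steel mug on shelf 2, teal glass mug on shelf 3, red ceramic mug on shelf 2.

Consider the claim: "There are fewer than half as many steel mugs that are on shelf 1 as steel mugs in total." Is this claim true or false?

steel mugs on shelf 1: 2.
steel mugs: 4.
The claim requires 2 × 2 = 4 < 4, which does not hold.

False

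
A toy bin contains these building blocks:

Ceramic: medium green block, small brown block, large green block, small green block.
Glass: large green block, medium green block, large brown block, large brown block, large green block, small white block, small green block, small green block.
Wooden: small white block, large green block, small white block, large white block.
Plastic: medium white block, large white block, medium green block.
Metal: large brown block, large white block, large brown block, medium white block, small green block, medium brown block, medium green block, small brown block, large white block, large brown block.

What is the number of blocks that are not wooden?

Total blocks: 29; with the excluded value: 4; remaining 29 − 4 = 25.

25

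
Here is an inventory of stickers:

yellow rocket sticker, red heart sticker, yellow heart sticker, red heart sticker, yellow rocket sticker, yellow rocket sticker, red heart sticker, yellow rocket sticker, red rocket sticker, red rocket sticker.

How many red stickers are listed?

5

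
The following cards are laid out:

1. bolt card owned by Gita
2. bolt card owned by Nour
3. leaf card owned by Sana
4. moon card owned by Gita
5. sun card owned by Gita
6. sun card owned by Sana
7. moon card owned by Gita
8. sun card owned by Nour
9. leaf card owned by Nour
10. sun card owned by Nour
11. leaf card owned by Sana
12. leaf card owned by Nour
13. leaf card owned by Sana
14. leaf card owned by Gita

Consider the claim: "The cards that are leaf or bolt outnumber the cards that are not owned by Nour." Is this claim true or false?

There are 8 cards that are leaf or bolt.
Count of cards that are not owned by Nour: 9.
The claim requires 8 > 9, which does not hold.

False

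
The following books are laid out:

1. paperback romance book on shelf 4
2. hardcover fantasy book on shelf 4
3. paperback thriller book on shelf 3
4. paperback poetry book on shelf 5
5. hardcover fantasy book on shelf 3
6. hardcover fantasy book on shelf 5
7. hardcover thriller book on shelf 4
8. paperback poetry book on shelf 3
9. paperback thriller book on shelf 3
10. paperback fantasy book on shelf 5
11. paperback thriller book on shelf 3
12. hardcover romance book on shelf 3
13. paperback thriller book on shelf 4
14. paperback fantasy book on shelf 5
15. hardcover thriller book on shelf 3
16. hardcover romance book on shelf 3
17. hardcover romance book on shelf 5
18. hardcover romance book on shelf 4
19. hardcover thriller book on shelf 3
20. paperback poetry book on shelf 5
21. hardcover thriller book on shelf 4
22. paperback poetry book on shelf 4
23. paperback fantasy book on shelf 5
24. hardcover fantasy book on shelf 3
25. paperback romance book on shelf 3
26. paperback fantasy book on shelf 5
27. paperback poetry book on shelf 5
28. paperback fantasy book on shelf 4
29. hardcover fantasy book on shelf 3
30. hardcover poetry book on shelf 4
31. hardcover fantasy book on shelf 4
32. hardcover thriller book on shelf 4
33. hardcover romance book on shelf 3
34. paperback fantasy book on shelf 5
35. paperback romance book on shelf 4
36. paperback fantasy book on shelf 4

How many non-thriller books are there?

Total books: 36; with the excluded value: 9; remaining 36 − 9 = 27.

27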